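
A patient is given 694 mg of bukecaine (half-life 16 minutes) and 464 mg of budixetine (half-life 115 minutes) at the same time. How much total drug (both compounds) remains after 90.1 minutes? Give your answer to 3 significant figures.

284 mg

bukecaine: 694 × (1/2)^(90.1/16) = 694 × (1/2)^5.6312 ≈ 14.002 mg.
budixetine: 464 × (1/2)^(90.1/115) = 464 × (1/2)^0.78348 ≈ 269.57 mg.
Total = 14.002 + 269.57 ≈ 283.57 mg.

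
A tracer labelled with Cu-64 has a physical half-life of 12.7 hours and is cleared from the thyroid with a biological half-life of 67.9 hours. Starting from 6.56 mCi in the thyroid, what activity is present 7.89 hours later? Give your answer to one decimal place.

1/t_eff = 1/t_phys + 1/t_biol = 1/12.7 + 1/67.9 = 0.093468 per hour.
t_eff = 12.7 × 67.9 / (12.7 + 67.9) ≈ 10.699 hours.
Remaining = 6.56 × (1/2)^(7.89/10.699) = 6.56 × (1/2)^0.73746 ≈ 3.9347 mCi.

3.9 mCi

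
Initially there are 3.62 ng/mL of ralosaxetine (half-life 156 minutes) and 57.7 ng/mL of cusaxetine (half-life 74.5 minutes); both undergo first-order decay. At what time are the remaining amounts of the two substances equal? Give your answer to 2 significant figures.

570 minutes

Set 3.62·(1/2)^(t/156) = 57.7·(1/2)^(t/74.5).
Taking log₂: log₂(3.62/57.7) = t·(1/156 − 1/74.5).
log₂(0.062738) = -3.9945; 1/156 − 1/74.5 = -0.0070126.
t = -3.9945 / -0.0070126 ≈ 569.62 minutes.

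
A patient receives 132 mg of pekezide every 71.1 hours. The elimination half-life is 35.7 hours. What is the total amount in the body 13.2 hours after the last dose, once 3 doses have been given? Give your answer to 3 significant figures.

134 mg

The 3 doses were given 155.4, 84.3, 13.2 hours ago.
Total = 132·(1/2)^(155.4/35.7) + 132·(1/2)^(84.3/35.7) + 132·(1/2)^(13.2/35.7)
      = 6.4596 + 25.688 + 102.16 ≈ 134.31 mg.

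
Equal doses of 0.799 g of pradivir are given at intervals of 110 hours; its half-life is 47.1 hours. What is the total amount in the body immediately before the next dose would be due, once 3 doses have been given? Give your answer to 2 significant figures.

0.20 g

The 3 doses were given 330, 220, 110 hours ago.
Total = 0.799·(1/2)^(330/47.1) + 0.799·(1/2)^(220/47.1) + 0.799·(1/2)^(110/47.1)
      = 0.0062147 + 0.031366 + 0.15831 ≈ 0.19589 g.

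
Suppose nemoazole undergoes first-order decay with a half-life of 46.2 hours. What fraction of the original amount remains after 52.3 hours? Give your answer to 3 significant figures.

n = 52.3/46.2 ≈ 1.132 half-lives.
Fraction remaining = (1/2)^1.132 ≈ 0.45627.

0.456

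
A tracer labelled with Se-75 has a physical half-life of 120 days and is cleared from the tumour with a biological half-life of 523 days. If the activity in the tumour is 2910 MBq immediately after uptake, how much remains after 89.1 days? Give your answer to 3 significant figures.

1550 MBq

1/t_eff = 1/t_phys + 1/t_biol = 1/120 + 1/523 = 0.010245 per day.
t_eff = 120 × 523 / (120 + 523) ≈ 97.605 days.
Remaining = 2910 × (1/2)^(89.1/97.605) = 2910 × (1/2)^0.91286 ≈ 1545.6 MBq.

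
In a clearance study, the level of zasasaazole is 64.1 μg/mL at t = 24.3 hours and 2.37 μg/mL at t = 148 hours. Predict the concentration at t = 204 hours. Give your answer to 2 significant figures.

0.53 μg/mL

Over Δt = 148 − 24.3 = 123.7 hours, the level fell by a factor of 64.1/2.37 ≈ 27.046.
n = log₂(27.046) ≈ 4.7574 half-lives, so t½ = 123.7/4.7574 ≈ 26.002 hours.
From t = 148 to t = 204: 2.37 × (1/2)^((204−148)/26.002) ≈ 0.53262 μg/mL.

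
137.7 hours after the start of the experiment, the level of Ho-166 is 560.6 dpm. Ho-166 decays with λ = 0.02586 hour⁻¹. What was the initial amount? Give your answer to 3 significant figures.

t½ = ln 2 / λ = 0.69315 / 0.02586 ≈ 26.804 hours.
Number of half-lives elapsed: n = 137.7/26.804 ≈ 5.1373.
A₀ = A × 2^n = 560.6 × 2^5.1373 = 560.6 × 35.196 ≈ 19731 dpm.

19700 dpm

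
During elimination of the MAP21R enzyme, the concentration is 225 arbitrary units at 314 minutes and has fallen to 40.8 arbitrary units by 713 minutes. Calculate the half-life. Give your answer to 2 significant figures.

Over Δt = 713 − 314 = 399 minutes, the level fell by a factor of 225/40.8 ≈ 5.5147.
n = log₂(5.5147) ≈ 2.4633 half-lives, so t½ = 399/2.4633 ≈ 161.98 minutes.

160 minutes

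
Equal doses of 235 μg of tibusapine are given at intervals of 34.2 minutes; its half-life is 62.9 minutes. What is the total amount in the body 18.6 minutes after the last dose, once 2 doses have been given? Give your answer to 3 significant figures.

The 2 doses were given 52.8, 18.6 minutes ago.
Total = 235·(1/2)^(52.8/62.9) + 235·(1/2)^(18.6/62.9)
      = 131.33 + 191.45 ≈ 322.78 μg.

323 μg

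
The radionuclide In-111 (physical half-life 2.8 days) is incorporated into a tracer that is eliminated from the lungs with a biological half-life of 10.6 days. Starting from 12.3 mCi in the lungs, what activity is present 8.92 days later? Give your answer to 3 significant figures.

0.754 mCi

1/t_eff = 1/t_phys + 1/t_biol = 1/2.8 + 1/10.6 = 0.45148 per day.
t_eff = 2.8 × 10.6 / (2.8 + 10.6) ≈ 2.2149 days.
Remaining = 12.3 × (1/2)^(8.92/2.2149) = 12.3 × (1/2)^4.0272 ≈ 0.75438 mCi.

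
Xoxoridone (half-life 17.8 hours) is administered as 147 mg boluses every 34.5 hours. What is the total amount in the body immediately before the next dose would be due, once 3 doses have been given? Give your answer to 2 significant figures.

51 mg

The 3 doses were given 103.5, 69, 34.5 hours ago.
Total = 147·(1/2)^(103.5/17.8) + 147·(1/2)^(69/17.8) + 147·(1/2)^(34.5/17.8)
      = 2.6118 + 10.009 + 38.358 ≈ 50.98 mg.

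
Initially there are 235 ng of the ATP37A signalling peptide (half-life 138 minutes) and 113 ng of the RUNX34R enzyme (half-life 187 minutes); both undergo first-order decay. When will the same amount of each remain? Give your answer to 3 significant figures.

556 minutes

Set 235·(1/2)^(t/138) = 113·(1/2)^(t/187).
Taking log₂: log₂(235/113) = t·(1/138 − 1/187).
log₂(2.0796) = 1.0563; 1/138 − 1/187 = 0.0018988.
t = 1.0563 / 0.0018988 ≈ 556.32 minutes.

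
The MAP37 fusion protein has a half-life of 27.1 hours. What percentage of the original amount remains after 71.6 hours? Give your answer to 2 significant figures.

n = 71.6/27.1 ≈ 2.6421 half-lives.
Fraction remaining = (1/2)^2.6421 ≈ 0.1602, i.e. 16.02%.

16%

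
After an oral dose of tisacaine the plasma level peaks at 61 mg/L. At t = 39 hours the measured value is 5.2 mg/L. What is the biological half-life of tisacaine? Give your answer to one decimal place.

A/A₀ = 5.2/61 ≈ 0.085246.
n = log₂(11.731) ≈ 3.5522 half-lives elapsed in 39 hours.
t½ = 39/3.5522 ≈ 10.979 hours.

11.0 hours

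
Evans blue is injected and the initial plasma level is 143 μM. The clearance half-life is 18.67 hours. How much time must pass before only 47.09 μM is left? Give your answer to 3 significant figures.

Fraction remaining = 47.09/143 ≈ 0.3293.
n = log₂(143/47.09) = ln(3.0367)/ln 2 ≈ 1.6025 half-lives.
t = n × t½ = 1.6025 × 18.67 ≈ 29.919 hours.

29.9 hours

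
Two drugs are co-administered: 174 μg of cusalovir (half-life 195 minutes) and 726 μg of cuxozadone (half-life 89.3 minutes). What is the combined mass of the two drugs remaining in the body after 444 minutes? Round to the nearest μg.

cusalovir: 174 × (1/2)^(444/195) = 174 × (1/2)^2.2769 ≈ 35.903 μg.
cuxozadone: 726 × (1/2)^(444/89.3) = 726 × (1/2)^4.972 ≈ 23.132 μg.
Total = 35.903 + 23.132 ≈ 59.035 μg.

59 μg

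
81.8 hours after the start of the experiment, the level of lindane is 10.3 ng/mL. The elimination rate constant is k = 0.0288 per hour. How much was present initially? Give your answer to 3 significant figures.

t½ = ln 2 / k = 0.69315 / 0.0288 ≈ 24.068 hours.
Number of half-lives elapsed: n = 81.8/24.068 ≈ 3.3988.
A₀ = A × 2^n = 10.3 × 2^3.3988 = 10.3 × 10.547 ≈ 108.63 ng/mL.

109 ng/mL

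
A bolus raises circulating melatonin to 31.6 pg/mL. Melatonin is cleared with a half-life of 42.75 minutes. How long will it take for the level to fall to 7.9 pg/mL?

85.5 minutes

7.9/31.6 = 1/4, so 2 half-lives have elapsed.
t = 2 × 42.75 = 85.5 minutes.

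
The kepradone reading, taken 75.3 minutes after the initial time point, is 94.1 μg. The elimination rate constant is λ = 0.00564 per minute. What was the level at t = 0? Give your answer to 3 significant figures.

t½ = ln 2 / λ = 0.69315 / 0.00564 ≈ 122.9 minutes.
Number of half-lives elapsed: n = 75.3/122.9 ≈ 0.6127.
A₀ = A × 2^n = 94.1 × 2^0.6127 = 94.1 × 1.5291 ≈ 143.89 μg.

144 μg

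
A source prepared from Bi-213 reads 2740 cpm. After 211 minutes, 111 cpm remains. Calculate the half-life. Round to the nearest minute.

46 minutes

A/A₀ = 111/2740 ≈ 0.040511.
n = log₂(24.685) ≈ 4.6255 half-lives elapsed in 211 minutes.
t½ = 211/4.6255 ≈ 45.616 minutes.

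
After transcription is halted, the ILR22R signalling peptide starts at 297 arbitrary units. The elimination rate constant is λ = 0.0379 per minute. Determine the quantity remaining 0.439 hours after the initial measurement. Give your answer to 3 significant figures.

t½ = ln 2 / λ = 0.69315 / 0.0379 ≈ 18.289 minutes.
Convert the elapsed time: 0.439 hours = 26.34 minutes.
Number of half-lives: n = 26.34/18.289 ≈ 1.4402.
Remaining = 297 × (1/2)^1.4402 = 297 × 0.36851 ≈ 109.45 arbitrary units.

109 arbitrary units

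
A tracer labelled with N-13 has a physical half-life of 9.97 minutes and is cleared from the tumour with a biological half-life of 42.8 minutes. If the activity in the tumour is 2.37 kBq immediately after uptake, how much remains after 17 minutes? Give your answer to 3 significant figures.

0.552 kBq

1/t_eff = 1/t_phys + 1/t_biol = 1/9.97 + 1/42.8 = 0.12367 per minute.
t_eff = 9.97 × 42.8 / (9.97 + 42.8) ≈ 8.0863 minutes.
Remaining = 2.37 × (1/2)^(17/8.0863) = 2.37 × (1/2)^2.1023 ≈ 0.55194 kBq.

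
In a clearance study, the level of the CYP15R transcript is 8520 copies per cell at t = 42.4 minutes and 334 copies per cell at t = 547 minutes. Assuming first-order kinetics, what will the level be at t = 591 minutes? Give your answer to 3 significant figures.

Over Δt = 547 − 42.4 = 504.6 minutes, the level fell by a factor of 8520/334 ≈ 25.509.
n = log₂(25.509) ≈ 4.6729 half-lives, so t½ = 504.6/4.6729 ≈ 107.98 minutes.
From t = 547 to t = 591: 334 × (1/2)^((591−547)/107.98) ≈ 251.82 copies per cell.

252 copies per cell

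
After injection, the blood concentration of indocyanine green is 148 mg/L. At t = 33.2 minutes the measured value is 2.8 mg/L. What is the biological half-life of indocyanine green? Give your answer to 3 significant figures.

A/A₀ = 2.8/148 ≈ 0.018919.
n = log₂(52.857) ≈ 5.724 half-lives elapsed in 33.2 minutes.
t½ = 33.2/5.724 ≈ 5.8001 minutes.

5.80 minutes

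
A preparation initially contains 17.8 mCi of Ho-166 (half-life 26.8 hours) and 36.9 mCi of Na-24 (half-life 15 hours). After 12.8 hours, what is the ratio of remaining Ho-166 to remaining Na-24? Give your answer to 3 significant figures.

0.626

Ho-166: 17.8 × (1/2)^(12.8/26.8) = 17.8 × (1/2)^0.47761 ≈ 12.783 mCi.
Na-24: 36.9 × (1/2)^(12.8/15) = 36.9 × (1/2)^0.85333 ≈ 20.424 mCi.
Ratio ≈ 12.783 / 20.424 ≈ 0.62589.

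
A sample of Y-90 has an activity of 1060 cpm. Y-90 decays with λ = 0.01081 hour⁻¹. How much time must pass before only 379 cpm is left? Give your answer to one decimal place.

95.1 hours

t½ = ln 2 / λ = 0.69315 / 0.01081 ≈ 64.121 hours.
Fraction remaining = 379/1060 ≈ 0.35755.
n = log₂(1060/379) = ln(2.7968)/ln 2 ≈ 1.4838 half-lives.
t = n × t½ = 1.4838 × 64.121 ≈ 95.142 hours.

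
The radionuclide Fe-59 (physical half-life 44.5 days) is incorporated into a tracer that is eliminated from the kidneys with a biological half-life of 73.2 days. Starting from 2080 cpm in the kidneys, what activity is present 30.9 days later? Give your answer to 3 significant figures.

959 cpm

1/t_eff = 1/t_phys + 1/t_biol = 1/44.5 + 1/73.2 = 0.036133 per day.
t_eff = 44.5 × 73.2 / (44.5 + 73.2) ≈ 27.675 days.
Remaining = 2080 × (1/2)^(30.9/27.675) = 2080 × (1/2)^1.1165 ≈ 959.31 cpm.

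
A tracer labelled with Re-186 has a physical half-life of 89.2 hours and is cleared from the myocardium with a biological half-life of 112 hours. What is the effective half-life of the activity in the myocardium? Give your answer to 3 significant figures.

1/t_eff = 1/t_phys + 1/t_biol = 1/89.2 + 1/112 = 0.020139 per hour.
t_eff = 89.2 × 112 / (89.2 + 112) ≈ 49.654 hours.

49.7 hours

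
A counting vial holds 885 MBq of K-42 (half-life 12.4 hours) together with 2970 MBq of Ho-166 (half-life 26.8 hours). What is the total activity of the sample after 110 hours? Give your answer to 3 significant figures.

K-42: 885 × (1/2)^(110/12.4) = 885 × (1/2)^8.871 ≈ 1.8902 MBq.
Ho-166: 2970 × (1/2)^(110/26.8) = 2970 × (1/2)^4.1045 ≈ 172.66 MBq.
Total = 1.8902 + 172.66 ≈ 174.55 MBq.

175 MBq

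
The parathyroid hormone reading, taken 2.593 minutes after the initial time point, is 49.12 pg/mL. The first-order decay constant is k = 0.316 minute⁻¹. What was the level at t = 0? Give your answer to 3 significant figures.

t½ = ln 2 / k = 0.69315 / 0.316 ≈ 2.1935 minutes.
Number of half-lives elapsed: n = 2.593/2.1935 ≈ 1.1821.
A₀ = A × 2^n = 49.12 × 2^1.1821 = 49.12 × 2.2691 ≈ 111.46 pg/mL.

111 pg/mL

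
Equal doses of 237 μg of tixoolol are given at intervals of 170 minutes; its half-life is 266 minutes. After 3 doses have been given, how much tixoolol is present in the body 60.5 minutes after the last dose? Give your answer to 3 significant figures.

The 3 doses were given 400.5, 230.5, 60.5 minutes ago.
Total = 237·(1/2)^(400.5/266) + 237·(1/2)^(230.5/266) + 237·(1/2)^(60.5/266)
      = 83.465 + 129.99 + 202.43 ≈ 415.88 μg.

416 μg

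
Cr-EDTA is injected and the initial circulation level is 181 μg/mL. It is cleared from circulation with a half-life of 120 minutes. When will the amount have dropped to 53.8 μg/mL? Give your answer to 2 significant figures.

Fraction remaining = 53.8/181 ≈ 0.29724.
n = log₂(181/53.8) = ln(3.3643)/ln 2 ≈ 1.7503 half-lives.
t = n × t½ = 1.7503 × 120 ≈ 210.04 minutes.

210 minutes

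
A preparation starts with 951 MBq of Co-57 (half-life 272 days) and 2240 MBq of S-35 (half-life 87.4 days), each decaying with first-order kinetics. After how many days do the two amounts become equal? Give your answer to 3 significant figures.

Set 951·(1/2)^(t/272) = 2240·(1/2)^(t/87.4).
Taking log₂: log₂(951/2240) = t·(1/272 − 1/87.4).
log₂(0.42455) = -1.236; 1/272 − 1/87.4 = -0.0077652.
t = -1.236 / -0.0077652 ≈ 159.17 days.

159 days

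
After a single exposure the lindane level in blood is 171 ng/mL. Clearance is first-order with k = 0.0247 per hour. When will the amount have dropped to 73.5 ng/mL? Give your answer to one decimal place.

34.2 hours

t½ = ln 2 / k = 0.69315 / 0.0247 ≈ 28.063 hours.
Fraction remaining = 73.5/171 ≈ 0.42982.
n = log₂(171/73.5) = ln(2.3265)/ln 2 ≈ 1.2182 half-lives.
t = n × t½ = 1.2182 × 28.063 ≈ 34.185 hours.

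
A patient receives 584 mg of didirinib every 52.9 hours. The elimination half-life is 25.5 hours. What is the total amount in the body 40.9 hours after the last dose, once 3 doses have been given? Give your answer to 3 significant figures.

The 3 doses were given 146.7, 93.8, 40.9 hours ago.
Total = 584·(1/2)^(146.7/25.5) + 584·(1/2)^(93.8/25.5) + 584·(1/2)^(40.9/25.5)
      = 10.829 + 45.614 + 192.13 ≈ 248.57 mg.

249 mg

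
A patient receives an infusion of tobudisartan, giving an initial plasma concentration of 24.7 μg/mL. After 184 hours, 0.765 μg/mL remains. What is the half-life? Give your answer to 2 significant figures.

A/A₀ = 0.765/24.7 ≈ 0.030972.
n = log₂(32.288) ≈ 5.0129 half-lives elapsed in 184 hours.
t½ = 184/5.0129 ≈ 36.705 hours.

37 hours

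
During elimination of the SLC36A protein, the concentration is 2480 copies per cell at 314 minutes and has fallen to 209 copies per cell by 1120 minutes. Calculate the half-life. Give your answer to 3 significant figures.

Over Δt = 1120 − 314 = 806 minutes, the level fell by a factor of 2480/209 ≈ 11.866.
n = log₂(11.866) ≈ 3.5688 half-lives, so t½ = 806/3.5688 ≈ 225.85 minutes.

226 minutes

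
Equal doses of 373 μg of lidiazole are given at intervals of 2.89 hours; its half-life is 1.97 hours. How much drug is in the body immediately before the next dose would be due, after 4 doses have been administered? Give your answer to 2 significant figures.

210 μg

The 4 doses were given 11.56, 8.67, 5.78, 2.89 hours ago.
Total = 373·(1/2)^(11.56/1.97) + 373·(1/2)^(8.67/1.97) + 373·(1/2)^(5.78/1.97) + 373·(1/2)^(2.89/1.97)
      = 6.3864 + 17.655 + 48.807 + 134.93 ≈ 207.77 μg.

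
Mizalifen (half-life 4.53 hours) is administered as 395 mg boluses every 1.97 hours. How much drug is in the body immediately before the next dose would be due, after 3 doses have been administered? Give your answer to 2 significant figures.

670 mg

The 3 doses were given 5.91, 3.94, 1.97 hours ago.
Total = 395·(1/2)^(5.91/4.53) + 395·(1/2)^(3.94/4.53) + 395·(1/2)^(1.97/4.53)
      = 159.91 + 216.16 + 292.2 ≈ 668.27 mg.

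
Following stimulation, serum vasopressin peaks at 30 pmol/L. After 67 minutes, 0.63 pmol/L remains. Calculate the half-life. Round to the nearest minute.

12 minutes

A/A₀ = 0.63/30 ≈ 0.021.
n = log₂(47.619) ≈ 5.5735 half-lives elapsed in 67 minutes.
t½ = 67/5.5735 ≈ 12.021 minutes.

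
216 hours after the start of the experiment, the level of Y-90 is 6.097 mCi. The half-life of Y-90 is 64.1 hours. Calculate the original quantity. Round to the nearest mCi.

63 mCi

Number of half-lives elapsed: n = 216/64.1 ≈ 3.3697.
A₀ = A × 2^n = 6.097 × 2^3.3697 = 6.097 × 10.337 ≈ 63.024 mCi.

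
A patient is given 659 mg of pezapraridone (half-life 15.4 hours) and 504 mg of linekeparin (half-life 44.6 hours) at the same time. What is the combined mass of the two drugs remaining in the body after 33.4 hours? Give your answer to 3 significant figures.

pezapraridone: 659 × (1/2)^(33.4/15.4) = 659 × (1/2)^2.1688 ≈ 146.56 mg.
linekeparin: 504 × (1/2)^(33.4/44.6) = 504 × (1/2)^0.74888 ≈ 299.91 mg.
Total = 146.56 + 299.91 ≈ 446.47 mg.

446 mg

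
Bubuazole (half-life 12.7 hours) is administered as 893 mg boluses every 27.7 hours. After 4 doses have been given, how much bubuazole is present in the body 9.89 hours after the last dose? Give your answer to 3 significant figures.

666 mg

The 4 doses were given 92.99, 65.29, 37.59, 9.89 hours ago.
Total = 893·(1/2)^(92.99/12.7) + 893·(1/2)^(65.29/12.7) + 893·(1/2)^(37.59/12.7) + 893·(1/2)^(9.89/12.7)
      = 5.5808 + 25.309 + 114.78 + 520.51 ≈ 666.17 mg.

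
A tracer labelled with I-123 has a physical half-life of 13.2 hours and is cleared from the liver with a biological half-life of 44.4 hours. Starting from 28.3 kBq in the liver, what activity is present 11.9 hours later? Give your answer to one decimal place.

12.6 kBq

1/t_eff = 1/t_phys + 1/t_biol = 1/13.2 + 1/44.4 = 0.09828 per hour.
t_eff = 13.2 × 44.4 / (13.2 + 44.4) ≈ 10.175 hours.
Remaining = 28.3 × (1/2)^(11.9/10.175) = 28.3 × (1/2)^1.1695 ≈ 12.581 kBq.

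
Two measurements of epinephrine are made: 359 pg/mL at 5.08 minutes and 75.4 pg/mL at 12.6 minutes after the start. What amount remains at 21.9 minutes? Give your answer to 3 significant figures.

10.9 pg/mL

Over Δt = 12.6 − 5.08 = 7.52 minutes, the level fell by a factor of 359/75.4 ≈ 4.7613.
n = log₂(4.7613) ≈ 2.2513 half-lives, so t½ = 7.52/2.2513 ≈ 3.3402 minutes.
From t = 12.6 to t = 21.9: 75.4 × (1/2)^((21.9−12.6)/3.3402) ≈ 10.945 pg/mL.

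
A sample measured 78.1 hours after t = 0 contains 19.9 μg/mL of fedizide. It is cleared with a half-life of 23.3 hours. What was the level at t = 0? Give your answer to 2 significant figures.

Number of half-lives elapsed: n = 78.1/23.3 ≈ 3.3519.
A₀ = A × 2^n = 19.9 × 2^3.3519 = 19.9 × 10.21 ≈ 203.18 μg/mL.

200 μg/mL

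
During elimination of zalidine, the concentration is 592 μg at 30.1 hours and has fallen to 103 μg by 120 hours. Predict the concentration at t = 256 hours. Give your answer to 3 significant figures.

7.31 μg

Over Δt = 120 − 30.1 = 89.9 hours, the level fell by a factor of 592/103 ≈ 5.7476.
n = log₂(5.7476) ≈ 2.523 half-lives, so t½ = 89.9/2.523 ≈ 35.633 hours.
From t = 120 to t = 256: 103 × (1/2)^((256−120)/35.633) ≈ 7.3096 μg.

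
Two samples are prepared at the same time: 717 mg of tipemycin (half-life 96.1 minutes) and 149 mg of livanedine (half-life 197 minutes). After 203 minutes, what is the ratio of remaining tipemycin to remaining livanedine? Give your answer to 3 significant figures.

2.27

tipemycin: 717 × (1/2)^(203/96.1) = 717 × (1/2)^2.1124 ≈ 165.82 mg.
livanedine: 149 × (1/2)^(203/197) = 149 × (1/2)^1.0305 ≈ 72.944 mg.
Ratio ≈ 165.82 / 72.944 ≈ 2.2732.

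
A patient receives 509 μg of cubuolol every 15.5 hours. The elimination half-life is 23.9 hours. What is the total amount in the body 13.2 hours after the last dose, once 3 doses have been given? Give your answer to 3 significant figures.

710 μg

The 3 doses were given 44.2, 28.7, 13.2 hours ago.
Total = 509·(1/2)^(44.2/23.9) + 509·(1/2)^(28.7/23.9) + 509·(1/2)^(13.2/23.9)
      = 141.25 + 221.43 + 347.1 ≈ 709.78 μg.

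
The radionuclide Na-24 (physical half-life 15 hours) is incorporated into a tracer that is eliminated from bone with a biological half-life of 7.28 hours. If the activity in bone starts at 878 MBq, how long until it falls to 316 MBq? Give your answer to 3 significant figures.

7.23 hours

1/t_eff = 1/t_phys + 1/t_biol = 1/15 + 1/7.28 = 0.20403 per hour.
t_eff = 15 × 7.28 / (15 + 7.28) ≈ 4.9013 hours.
n = log₂(878/316) ≈ 1.4743; t = 1.4743 × 4.9013 ≈ 7.2259 hours.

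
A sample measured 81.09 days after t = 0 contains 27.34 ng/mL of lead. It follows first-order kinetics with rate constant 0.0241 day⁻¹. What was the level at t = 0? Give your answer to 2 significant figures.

t½ = ln 2 / k = 0.69315 / 0.0241 ≈ 28.761 days.
Number of half-lives elapsed: n = 81.09/28.761 ≈ 2.8194.
A₀ = A × 2^n = 27.34 × 2^2.8194 = 27.34 × 7.0588 ≈ 192.99 ng/mL.

190 ng/mL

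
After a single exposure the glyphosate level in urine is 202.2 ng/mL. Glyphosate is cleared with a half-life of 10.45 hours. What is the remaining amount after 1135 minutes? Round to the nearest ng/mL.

Convert the elapsed time: 1135 minutes = 18.9167 hours.
Number of half-lives: n = 18.9167/10.45 ≈ 1.8102.
Remaining = 202.2 × (1/2)^1.8102 = 202.2 × 0.28515 ≈ 57.657 ng/mL.

58 ng/mL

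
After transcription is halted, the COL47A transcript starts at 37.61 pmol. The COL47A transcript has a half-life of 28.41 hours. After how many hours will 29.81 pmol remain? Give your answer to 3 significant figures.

Fraction remaining = 29.81/37.61 ≈ 0.79261.
n = log₂(37.61/29.81) = ln(1.2617)/ln 2 ≈ 0.33532 half-lives.
t = n × t½ = 0.33532 × 28.41 ≈ 9.5264 hours.

9.53 hours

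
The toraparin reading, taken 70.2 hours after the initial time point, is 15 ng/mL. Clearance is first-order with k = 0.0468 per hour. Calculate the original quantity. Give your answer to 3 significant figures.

401 ng/mL

t½ = ln 2 / k = 0.69315 / 0.0468 ≈ 14.811 hours.
Number of half-lives elapsed: n = 70.2/14.811 ≈ 4.7398.
A₀ = A × 2^n = 15 × 2^4.7398 = 15 × 26.719 ≈ 400.78 ng/mL.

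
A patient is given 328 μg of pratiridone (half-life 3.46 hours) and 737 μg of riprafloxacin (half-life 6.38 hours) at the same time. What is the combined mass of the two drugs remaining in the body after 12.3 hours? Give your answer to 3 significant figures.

pratiridone: 328 × (1/2)^(12.3/3.46) = 328 × (1/2)^3.5549 ≈ 27.909 μg.
riprafloxacin: 737 × (1/2)^(12.3/6.38) = 737 × (1/2)^1.9279 ≈ 193.69 μg.
Total = 27.909 + 193.69 ≈ 221.6 μg.

222 μg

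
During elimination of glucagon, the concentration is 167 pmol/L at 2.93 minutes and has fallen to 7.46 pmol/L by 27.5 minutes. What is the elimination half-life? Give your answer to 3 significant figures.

Over Δt = 27.5 − 2.93 = 24.57 minutes, the level fell by a factor of 167/7.46 ≈ 22.386.
n = log₂(22.386) ≈ 4.4845 half-lives, so t½ = 24.57/4.4845 ≈ 5.4788 minutes.

5.48 minutes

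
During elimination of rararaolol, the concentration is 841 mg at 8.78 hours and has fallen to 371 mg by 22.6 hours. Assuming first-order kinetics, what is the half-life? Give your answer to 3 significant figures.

11.7 hours

Over Δt = 22.6 − 8.78 = 13.82 hours, the level fell by a factor of 841/371 ≈ 2.2668.
n = log₂(2.2668) ≈ 1.1807 half-lives, so t½ = 13.82/1.1807 ≈ 11.705 hours.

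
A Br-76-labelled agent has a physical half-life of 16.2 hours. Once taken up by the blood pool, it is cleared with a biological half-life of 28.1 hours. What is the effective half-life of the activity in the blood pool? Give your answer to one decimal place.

10.3 hours

1/t_eff = 1/t_phys + 1/t_biol = 1/16.2 + 1/28.1 = 0.097316 per hour.
t_eff = 16.2 × 28.1 / (16.2 + 28.1) ≈ 10.276 hours.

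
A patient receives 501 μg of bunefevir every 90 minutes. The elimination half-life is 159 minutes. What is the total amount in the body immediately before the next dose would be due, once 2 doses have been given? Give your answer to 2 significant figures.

570 μg

The 2 doses were given 180, 90 minutes ago.
Total = 501·(1/2)^(180/159) + 501·(1/2)^(90/159)
      = 228.59 + 338.41 ≈ 567 μg.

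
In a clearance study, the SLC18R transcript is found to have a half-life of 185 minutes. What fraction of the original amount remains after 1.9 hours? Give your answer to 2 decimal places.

0.65

1.9 hours = 114 minutes.
n = 114/185 ≈ 0.61622 half-lives.
Fraction remaining = (1/2)^0.61622 ≈ 0.65238.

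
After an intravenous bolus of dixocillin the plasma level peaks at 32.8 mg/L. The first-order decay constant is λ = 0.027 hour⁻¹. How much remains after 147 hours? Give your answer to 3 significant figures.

t½ = ln 2 / λ = 0.69315 / 0.027 ≈ 25.672 hours.
Number of half-lives: n = 147/25.672 ≈ 5.7261.
Remaining = 32.8 × (1/2)^5.7261 = 32.8 × 0.018892 ≈ 0.61967 mg/L.

0.620 mg/L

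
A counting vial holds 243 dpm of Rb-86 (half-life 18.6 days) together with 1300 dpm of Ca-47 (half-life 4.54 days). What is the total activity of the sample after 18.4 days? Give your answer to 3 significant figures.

201 dpm

Rb-86: 243 × (1/2)^(18.4/18.6) = 243 × (1/2)^0.98925 ≈ 122.41 dpm.
Ca-47: 1300 × (1/2)^(18.4/4.54) = 1300 × (1/2)^4.0529 ≈ 78.327 dpm.
Total = 122.41 + 78.327 ≈ 200.74 dpm.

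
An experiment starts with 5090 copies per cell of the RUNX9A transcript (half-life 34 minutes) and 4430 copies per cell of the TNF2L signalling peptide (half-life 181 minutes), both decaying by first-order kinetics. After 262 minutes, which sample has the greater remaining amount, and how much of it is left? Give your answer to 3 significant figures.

RUNX9A transcript: 5090 × (1/2)^7.7059 ≈ 24.379 copies per cell.
TNF2L signalling peptide: 4430 × (1/2)^1.4475 ≈ 1624.3 copies per cell.
TNF2L signalling peptide has more remaining, at ≈ 1624.3 copies per cell.

TNF2L signalling peptide, 1620 copies per cell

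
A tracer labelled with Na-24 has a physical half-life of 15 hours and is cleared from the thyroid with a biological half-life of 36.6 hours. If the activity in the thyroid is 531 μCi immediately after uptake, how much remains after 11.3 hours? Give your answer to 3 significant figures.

254 μCi

1/t_eff = 1/t_phys + 1/t_biol = 1/15 + 1/36.6 = 0.093989 per hour.
t_eff = 15 × 36.6 / (15 + 36.6) ≈ 10.64 hours.
Remaining = 531 × (1/2)^(11.3/10.64) = 531 × (1/2)^1.0621 ≈ 254.32 μCi.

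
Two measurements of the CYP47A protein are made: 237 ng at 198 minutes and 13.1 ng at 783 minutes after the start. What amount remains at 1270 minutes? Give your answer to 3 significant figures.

1.18 ng

Over Δt = 783 − 198 = 585 minutes, the level fell by a factor of 237/13.1 ≈ 18.092.
n = log₂(18.092) ≈ 4.1772 half-lives, so t½ = 585/4.1772 ≈ 140.04 minutes.
From t = 783 to t = 1270: 13.1 × (1/2)^((1270−783)/140.04) ≈ 1.1761 ng.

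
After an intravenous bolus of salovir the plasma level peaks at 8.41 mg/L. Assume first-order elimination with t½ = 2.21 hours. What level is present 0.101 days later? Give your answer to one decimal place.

3.9 mg/L

Convert the elapsed time: 0.101 days = 2.424 hours.
Number of half-lives: n = 2.424/2.21 ≈ 1.0968.
Remaining = 8.41 × (1/2)^1.0968 = 8.41 × 0.46754 ≈ 3.932 mg/L.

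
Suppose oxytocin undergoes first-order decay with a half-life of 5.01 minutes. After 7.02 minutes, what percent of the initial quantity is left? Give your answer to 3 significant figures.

37.9%

n = 7.02/5.01 ≈ 1.4012 half-lives.
Fraction remaining = (1/2)^1.4012 ≈ 0.37861, i.e. 37.861%.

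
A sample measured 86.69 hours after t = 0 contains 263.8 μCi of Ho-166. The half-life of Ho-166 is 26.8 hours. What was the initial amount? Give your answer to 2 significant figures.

Number of half-lives elapsed: n = 86.69/26.8 ≈ 3.2347.
A₀ = A × 2^n = 263.8 × 2^3.2347 = 263.8 × 9.4133 ≈ 2483.2 μCi.

2500 μCi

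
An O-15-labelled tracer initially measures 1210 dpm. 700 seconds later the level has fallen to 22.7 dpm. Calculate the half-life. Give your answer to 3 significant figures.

122 seconds

A/A₀ = 22.7/1210 ≈ 0.01876.
n = log₂(53.304) ≈ 5.7362 half-lives elapsed in 700 seconds.
t½ = 700/5.7362 ≈ 122.03 seconds.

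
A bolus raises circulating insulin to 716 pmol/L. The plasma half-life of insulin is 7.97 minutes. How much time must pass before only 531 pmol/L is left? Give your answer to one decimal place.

Fraction remaining = 531/716 ≈ 0.74162.
n = log₂(716/531) = ln(1.3484)/ln 2 ≈ 0.43125 half-lives.
t = n × t½ = 0.43125 × 7.97 ≈ 3.437 minutes.

3.4 minutes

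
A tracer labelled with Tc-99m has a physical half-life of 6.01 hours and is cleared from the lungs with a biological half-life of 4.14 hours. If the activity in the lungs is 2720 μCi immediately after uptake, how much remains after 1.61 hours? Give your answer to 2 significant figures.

1700 μCi

1/t_eff = 1/t_phys + 1/t_biol = 1/6.01 + 1/4.14 = 0.40794 per hour.
t_eff = 6.01 × 4.14 / (6.01 + 4.14) ≈ 2.4514 hours.
Remaining = 2720 × (1/2)^(1.61/2.4514) = 2720 × (1/2)^0.65678 ≈ 1725.3 μCi.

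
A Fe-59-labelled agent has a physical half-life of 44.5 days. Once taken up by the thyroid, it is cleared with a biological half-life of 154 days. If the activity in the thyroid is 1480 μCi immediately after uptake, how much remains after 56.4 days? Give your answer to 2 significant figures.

480 μCi

1/t_eff = 1/t_phys + 1/t_biol = 1/44.5 + 1/154 = 0.028965 per day.
t_eff = 44.5 × 154 / (44.5 + 154) ≈ 34.524 days.
Remaining = 1480 × (1/2)^(56.4/34.524) = 1480 × (1/2)^1.6336 ≈ 476.96 μCi.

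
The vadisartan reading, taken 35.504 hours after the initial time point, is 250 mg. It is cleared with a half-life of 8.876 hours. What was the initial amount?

4000 mg

Number of half-lives elapsed: n = 35.504/8.876 ≈ 4.
A₀ = A × 2^n = 250 × 2^4 = 250 × 16 ≈ 4000 mg.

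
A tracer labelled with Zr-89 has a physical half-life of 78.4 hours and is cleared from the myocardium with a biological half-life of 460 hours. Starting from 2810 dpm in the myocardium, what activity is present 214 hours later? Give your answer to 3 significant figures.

1/t_eff = 1/t_phys + 1/t_biol = 1/78.4 + 1/460 = 0.014929 per hour.
t_eff = 78.4 × 460 / (78.4 + 460) ≈ 66.984 hours.
Remaining = 2810 × (1/2)^(214/66.984) = 2810 × (1/2)^3.1948 ≈ 306.88 dpm.

307 dpm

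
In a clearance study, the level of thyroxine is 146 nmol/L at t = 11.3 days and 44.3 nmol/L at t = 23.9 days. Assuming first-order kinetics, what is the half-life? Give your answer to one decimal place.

Over Δt = 23.9 − 11.3 = 12.6 days, the level fell by a factor of 146/44.3 ≈ 3.2957.
n = log₂(3.2957) ≈ 1.7206 half-lives, so t½ = 12.6/1.7206 ≈ 7.3231 days.

7.3 days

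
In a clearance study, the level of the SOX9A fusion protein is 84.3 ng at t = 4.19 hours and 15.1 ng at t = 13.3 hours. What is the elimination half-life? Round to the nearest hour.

4 hours

Over Δt = 13.3 − 4.19 = 9.11 hours, the level fell by a factor of 84.3/15.1 ≈ 5.5828.
n = log₂(5.5828) ≈ 2.481 half-lives, so t½ = 9.11/2.481 ≈ 3.6719 hours.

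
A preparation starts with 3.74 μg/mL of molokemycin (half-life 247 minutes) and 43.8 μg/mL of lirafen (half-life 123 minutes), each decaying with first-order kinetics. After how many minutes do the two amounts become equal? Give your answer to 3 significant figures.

Set 3.74·(1/2)^(t/247) = 43.8·(1/2)^(t/123).
Taking log₂: log₂(3.74/43.8) = t·(1/247 − 1/123).
log₂(0.085388) = -3.5498; 1/247 − 1/123 = -0.0040815.
t = -3.5498 / -0.0040815 ≈ 869.73 minutes.

870 minutes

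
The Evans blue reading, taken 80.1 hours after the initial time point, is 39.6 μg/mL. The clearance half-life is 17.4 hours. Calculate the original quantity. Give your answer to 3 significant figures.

Number of half-lives elapsed: n = 80.1/17.4 ≈ 4.6034.
A₀ = A × 2^n = 39.6 × 2^4.6034 = 39.6 × 24.309 ≈ 962.66 μg/mL.

963 μg/mL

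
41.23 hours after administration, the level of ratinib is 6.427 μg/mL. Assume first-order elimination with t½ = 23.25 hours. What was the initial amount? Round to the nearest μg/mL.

Number of half-lives elapsed: n = 41.23/23.25 ≈ 1.7733.
A₀ = A × 2^n = 6.427 × 2^1.7733 = 6.427 × 3.4184 ≈ 21.97 μg/mL.

22 μg/mL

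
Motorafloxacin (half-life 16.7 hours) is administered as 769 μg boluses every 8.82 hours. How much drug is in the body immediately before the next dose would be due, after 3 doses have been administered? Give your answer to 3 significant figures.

1160 μg

The 3 doses were given 26.46, 17.64, 8.82 hours ago.
Total = 769·(1/2)^(26.46/16.7) + 769·(1/2)^(17.64/16.7) + 769·(1/2)^(8.82/16.7)
      = 256.43 + 369.79 + 533.26 ≈ 1159.5 μg.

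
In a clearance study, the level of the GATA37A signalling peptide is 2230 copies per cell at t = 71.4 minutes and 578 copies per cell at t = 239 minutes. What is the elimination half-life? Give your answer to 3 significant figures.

86.0 minutes

Over Δt = 239 − 71.4 = 167.6 minutes, the level fell by a factor of 2230/578 ≈ 3.8581.
n = log₂(3.8581) ≈ 1.9479 half-lives, so t½ = 167.6/1.9479 ≈ 86.041 minutes.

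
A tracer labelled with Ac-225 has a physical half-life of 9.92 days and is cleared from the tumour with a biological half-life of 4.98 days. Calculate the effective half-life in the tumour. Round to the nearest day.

3 days

1/t_eff = 1/t_phys + 1/t_biol = 1/9.92 + 1/4.98 = 0.30161 per day.
t_eff = 9.92 × 4.98 / (9.92 + 4.98) ≈ 3.3155 days.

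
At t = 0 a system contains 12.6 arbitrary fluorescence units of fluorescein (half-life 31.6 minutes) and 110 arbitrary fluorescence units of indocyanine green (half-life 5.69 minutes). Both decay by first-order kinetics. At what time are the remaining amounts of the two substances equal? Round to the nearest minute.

Set 12.6·(1/2)^(t/31.6) = 110·(1/2)^(t/5.69).
Taking log₂: log₂(12.6/110) = t·(1/31.6 − 1/5.69).
log₂(0.11455) = -3.126; 1/31.6 − 1/5.69 = -0.1441.
t = -3.126 / -0.1441 ≈ 21.693 minutes.

22 minutes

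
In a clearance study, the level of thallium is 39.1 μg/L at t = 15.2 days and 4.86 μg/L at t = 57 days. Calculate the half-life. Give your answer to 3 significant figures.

Over Δt = 57 − 15.2 = 41.8 days, the level fell by a factor of 39.1/4.86 ≈ 8.0453.
n = log₂(8.0453) ≈ 3.0081 half-lives, so t½ = 41.8/3.0081 ≈ 13.896 days.

13.9 days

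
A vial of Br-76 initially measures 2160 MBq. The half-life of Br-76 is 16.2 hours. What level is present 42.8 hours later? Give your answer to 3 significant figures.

346 MBq

Number of half-lives: n = 42.8/16.2 ≈ 2.642.
Remaining = 2160 × (1/2)^2.642 = 2160 × 0.16021 ≈ 346.05 MBq.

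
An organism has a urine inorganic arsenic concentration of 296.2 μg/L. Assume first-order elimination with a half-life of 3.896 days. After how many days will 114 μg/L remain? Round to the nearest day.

Fraction remaining = 114/296.2 ≈ 0.38488.
n = log₂(296.2/114) = ln(2.5982)/ln 2 ≈ 1.3775 half-lives.
t = n × t½ = 1.3775 × 3.896 ≈ 5.3669 days.

5 days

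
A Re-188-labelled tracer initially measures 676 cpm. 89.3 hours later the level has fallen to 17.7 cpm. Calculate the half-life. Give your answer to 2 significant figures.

A/A₀ = 17.7/676 ≈ 0.026183.
n = log₂(38.192) ≈ 5.2552 half-lives elapsed in 89.3 hours.
t½ = 89.3/5.2552 ≈ 16.993 hours.

17 hours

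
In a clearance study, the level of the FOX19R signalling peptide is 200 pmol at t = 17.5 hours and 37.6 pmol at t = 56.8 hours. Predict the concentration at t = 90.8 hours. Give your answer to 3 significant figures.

8.86 pmol

Over Δt = 56.8 − 17.5 = 39.3 hours, the level fell by a factor of 200/37.6 ≈ 5.3191.
n = log₂(5.3191) ≈ 2.4112 half-lives, so t½ = 39.3/2.4112 ≈ 16.299 hours.
From t = 56.8 to t = 90.8: 37.6 × (1/2)^((90.8−56.8)/16.299) ≈ 8.8559 pmol.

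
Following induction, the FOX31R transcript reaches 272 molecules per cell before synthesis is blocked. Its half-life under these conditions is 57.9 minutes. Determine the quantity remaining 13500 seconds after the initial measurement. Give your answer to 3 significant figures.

Convert the elapsed time: 13500 seconds = 225 minutes.
Number of half-lives: n = 225/57.9 ≈ 3.886.
Remaining = 272 × (1/2)^3.886 = 272 × 0.067639 ≈ 18.398 molecules per cell.

18.4 molecules per cell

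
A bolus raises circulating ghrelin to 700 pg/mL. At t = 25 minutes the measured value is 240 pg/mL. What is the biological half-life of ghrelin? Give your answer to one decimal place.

A/A₀ = 240/700 ≈ 0.34286.
n = log₂(2.9167) ≈ 1.5443 half-lives elapsed in 25 minutes.
t½ = 25/1.5443 ≈ 16.188 minutes.

16.2 minutes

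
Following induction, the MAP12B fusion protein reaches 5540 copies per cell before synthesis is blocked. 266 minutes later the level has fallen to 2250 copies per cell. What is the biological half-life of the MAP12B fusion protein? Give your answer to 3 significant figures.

205 minutes

A/A₀ = 2250/5540 ≈ 0.40614.
n = log₂(2.4622) ≈ 1.3 half-lives elapsed in 266 minutes.
t½ = 266/1.3 ≈ 204.62 minutes.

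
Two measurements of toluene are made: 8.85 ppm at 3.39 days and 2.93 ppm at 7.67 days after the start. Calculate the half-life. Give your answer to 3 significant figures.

2.68 days

Over Δt = 7.67 − 3.39 = 4.28 days, the level fell by a factor of 8.85/2.93 ≈ 3.0205.
n = log₂(3.0205) ≈ 1.5948 half-lives, so t½ = 4.28/1.5948 ≈ 2.6838 days.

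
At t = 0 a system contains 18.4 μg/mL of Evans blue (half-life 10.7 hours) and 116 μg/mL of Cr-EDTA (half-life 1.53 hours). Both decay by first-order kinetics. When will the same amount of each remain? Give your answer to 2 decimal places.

Set 18.4·(1/2)^(t/10.7) = 116·(1/2)^(t/1.53).
Taking log₂: log₂(18.4/116) = t·(1/10.7 − 1/1.53).
log₂(0.15862) = -2.6563; 1/10.7 − 1/1.53 = -0.56014.
t = -2.6563 / -0.56014 ≈ 4.7423 hours.

4.74 hours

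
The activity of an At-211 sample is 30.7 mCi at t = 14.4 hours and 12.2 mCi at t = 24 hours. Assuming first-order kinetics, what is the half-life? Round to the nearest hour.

7 hours

Over Δt = 24 − 14.4 = 9.6 hours, the level fell by a factor of 30.7/12.2 ≈ 2.5164.
n = log₂(2.5164) ≈ 1.3314 half-lives, so t½ = 9.6/1.3314 ≈ 7.2107 hours.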